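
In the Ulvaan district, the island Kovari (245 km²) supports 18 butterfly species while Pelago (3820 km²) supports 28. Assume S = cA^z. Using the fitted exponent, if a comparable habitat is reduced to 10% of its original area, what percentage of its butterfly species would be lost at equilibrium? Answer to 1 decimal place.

31.0%

z = ln(28/18) / ln(3820/245) = 0.4418 / 2.7467 = 0.1609
S_new/S_old = (A_new/A_old)^z = 0.1^0.1609 = exp(0.1609 × -2.3026) = 0.6905
Fraction lost = 1 − 0.6905 = 0.3095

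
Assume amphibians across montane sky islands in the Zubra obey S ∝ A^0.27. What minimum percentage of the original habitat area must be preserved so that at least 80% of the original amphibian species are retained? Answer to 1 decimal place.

Need (A_new/A_old)^0.27 = 0.8, so A_new/A_old = 0.8^(1/0.27) = 0.8^3.704
ln(A_new/A_old) = ln 0.8 / 0.27 = -0.2231 / 0.27 = -0.8265
A_new/A_old = e^-0.8265 ≈ 0.4376

43.8%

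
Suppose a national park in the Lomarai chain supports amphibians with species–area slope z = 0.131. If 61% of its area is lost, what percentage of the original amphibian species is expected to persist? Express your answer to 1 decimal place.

88.4%

S_new/S_old = (A_new/A_old)^z = 0.39^0.131
= exp(0.131 × ln 0.39) = exp(0.131 × -0.9416) = exp(-0.1234) ≈ 0.884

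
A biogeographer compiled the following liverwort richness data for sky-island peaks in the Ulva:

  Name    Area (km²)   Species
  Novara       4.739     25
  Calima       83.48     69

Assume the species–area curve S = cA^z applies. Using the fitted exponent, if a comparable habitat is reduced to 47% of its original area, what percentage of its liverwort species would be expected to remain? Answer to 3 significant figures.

z = ln(69/25) / ln(83.48/4.739) = 1.0152 / 2.8688 = 0.3539
S_new/S_old = (A_new/A_old)^z = 0.47^0.3539 = exp(0.3539 × -0.7550) = 0.7655

76.6%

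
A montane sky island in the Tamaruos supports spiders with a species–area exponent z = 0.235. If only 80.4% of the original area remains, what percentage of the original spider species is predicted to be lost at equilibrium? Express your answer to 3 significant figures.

5.00%

S_new/S_old = (A_new/A_old)^z = 0.804^0.235
= exp(0.235 × ln 0.804) = exp(0.235 × -0.2182) = exp(-0.0513) ≈ 0.95
Fraction lost = 1 − 0.95 = 0.04997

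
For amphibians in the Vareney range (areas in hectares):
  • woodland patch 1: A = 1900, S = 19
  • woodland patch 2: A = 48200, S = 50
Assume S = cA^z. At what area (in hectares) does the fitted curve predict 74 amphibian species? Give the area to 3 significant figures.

179000 hectares

z = ln(50/19) / ln(48200/1900) = 0.9676 / 3.2335 = 0.2992
c = 19 / 1900^0.2992 = 19 / 9.575 = 1.984
A = (74/1.984)^(1/0.2992) ⇒ ln A = ln(37.29)/0.2992 = 12.0933
A = e^12.0933 ≈ 178663 hectares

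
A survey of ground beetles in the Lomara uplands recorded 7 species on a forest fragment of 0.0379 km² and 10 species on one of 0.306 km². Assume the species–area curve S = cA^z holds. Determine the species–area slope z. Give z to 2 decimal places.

Taking logs: ln S = ln c + z ln A, so z = (ln S₂ − ln S₁)/(ln A₂ − ln A₁).
z = ln(10/7) / ln(0.306/0.0379) = ln(1.429) / ln(8.074) = 0.3567 / 2.0886 = 0.1708

0.17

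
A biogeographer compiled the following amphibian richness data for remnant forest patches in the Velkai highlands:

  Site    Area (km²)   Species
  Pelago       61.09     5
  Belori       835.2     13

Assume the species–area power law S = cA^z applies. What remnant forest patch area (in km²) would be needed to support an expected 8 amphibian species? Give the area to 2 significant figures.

z = ln(13/5) / ln(835.2/61.09) = 0.9555 / 2.6153 = 0.3654
c = 5 / 61.09^0.3654 = 5 / 4.493 = 1.113
A = (8/1.113)^(1/0.3654) ⇒ ln A = ln(7.188)/0.3654 = 5.3988
A = e^5.3988 ≈ 221.1 km²

220 km²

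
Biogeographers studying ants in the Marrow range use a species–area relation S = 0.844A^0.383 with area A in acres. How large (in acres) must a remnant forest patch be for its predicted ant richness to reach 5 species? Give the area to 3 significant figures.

5 = 0.844 × A^0.383  ⇒  A^0.383 = 5/0.844 = 5.924
ln A = ln(5.924) / 0.383 = 1.7790 / 0.383 = 4.6450
A = e^4.6450 ≈ 104.1 acres

104 acres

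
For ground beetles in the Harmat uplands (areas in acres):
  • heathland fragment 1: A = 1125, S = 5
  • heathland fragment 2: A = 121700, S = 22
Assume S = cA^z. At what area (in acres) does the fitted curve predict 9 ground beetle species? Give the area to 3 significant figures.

7210 acres

z = ln(22/5) / ln(121700/1125) = 1.4816 / 4.6838 = 0.3163
c = 5 / 1125^0.3163 = 5 / 9.229 = 0.5418
A = (9/0.5418)^(1/0.3163) ⇒ ln A = ln(16.61)/0.3163 = 8.8837
A = e^8.8837 ≈ 7213 acres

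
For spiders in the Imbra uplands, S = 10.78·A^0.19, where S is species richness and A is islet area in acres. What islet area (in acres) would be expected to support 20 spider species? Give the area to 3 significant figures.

25.9 acres

20 = 10.78 × A^0.19  ⇒  A^0.19 = 20/10.78 = 1.855
ln A = ln(1.855) / 0.19 = 0.6180 / 0.19 = 3.2528
A = e^3.2528 ≈ 25.86 acres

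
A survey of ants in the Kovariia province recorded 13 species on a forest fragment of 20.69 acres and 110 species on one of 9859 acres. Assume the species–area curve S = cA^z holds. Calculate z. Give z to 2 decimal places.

0.35

Taking logs: ln S = ln c + z ln A, so z = (ln S₂ − ln S₁)/(ln A₂ − ln A₁).
z = ln(110/13) / ln(9859/20.69) = ln(8.462) / ln(476.5) = 2.1355 / 6.1665 = 0.3463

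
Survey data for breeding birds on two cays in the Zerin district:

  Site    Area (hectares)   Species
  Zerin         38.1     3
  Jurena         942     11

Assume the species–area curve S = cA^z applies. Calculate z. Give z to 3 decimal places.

Taking logs: ln S = ln c + z ln A, so z = (ln S₂ − ln S₁)/(ln A₂ − ln A₁).
z = ln(11/3) / ln(942/38.1) = ln(3.667) / ln(24.72) = 1.2993 / 3.2078 = 0.4050

0.405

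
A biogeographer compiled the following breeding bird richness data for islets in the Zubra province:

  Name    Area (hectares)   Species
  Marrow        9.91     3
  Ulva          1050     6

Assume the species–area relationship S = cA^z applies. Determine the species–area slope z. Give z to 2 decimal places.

0.15

Taking logs: ln S = ln c + z ln A, so z = (ln S₂ − ln S₁)/(ln A₂ − ln A₁).
z = ln(6/3) / ln(1050/9.91) = ln(2) / ln(106) = 0.6931 / 4.6630 = 0.1486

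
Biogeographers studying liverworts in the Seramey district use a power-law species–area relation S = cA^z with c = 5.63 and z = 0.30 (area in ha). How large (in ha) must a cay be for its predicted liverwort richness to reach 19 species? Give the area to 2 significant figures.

19 = 5.63 × A^0.3  ⇒  A^0.3 = 19/5.63 = 3.375
ln A = ln(3.375) / 0.3 = 1.2163 / 0.3 = 4.0544
A = e^4.0544 ≈ 57.65 ha

58 ha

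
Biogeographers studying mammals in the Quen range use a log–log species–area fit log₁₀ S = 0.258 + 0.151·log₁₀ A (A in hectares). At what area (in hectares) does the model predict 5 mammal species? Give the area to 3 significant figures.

5 = 1.811 × A^0.151  ⇒  A^0.151 = 5/1.811 = 2.76
ln A = ln(2.76) / 0.151 = 1.0154 / 0.151 = 6.7243
A = e^6.7243 ≈ 832.4 hectares

832 hectares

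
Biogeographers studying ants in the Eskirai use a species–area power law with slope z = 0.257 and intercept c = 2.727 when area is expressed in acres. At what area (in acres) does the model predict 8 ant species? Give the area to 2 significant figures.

8 = 2.727 × A^0.257  ⇒  A^0.257 = 8/2.727 = 2.934
ln A = ln(2.934) / 0.257 = 1.0762 / 0.257 = 4.1877
A = e^4.1877 ≈ 65.87 acres

66 acres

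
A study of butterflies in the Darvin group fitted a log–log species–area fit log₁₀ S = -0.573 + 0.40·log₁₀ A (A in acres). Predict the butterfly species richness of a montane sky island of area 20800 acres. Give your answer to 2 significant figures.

S = 0.2673 × 20800^0.4
ln S = ln 0.2673 + 0.4 × ln 20800 = -1.3194 + 0.4 × 9.9427 = 2.6577
S = e^2.6577 ≈ 14.26

14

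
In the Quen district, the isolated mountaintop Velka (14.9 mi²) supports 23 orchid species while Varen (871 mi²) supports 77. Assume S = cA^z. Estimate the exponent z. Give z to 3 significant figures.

0.297

Taking logs: ln S = ln c + z ln A, so z = (ln S₂ − ln S₁)/(ln A₂ − ln A₁).
z = ln(77/23) / ln(871/14.9) = ln(3.348) / ln(58.46) = 1.2083 / 4.0683 = 0.2970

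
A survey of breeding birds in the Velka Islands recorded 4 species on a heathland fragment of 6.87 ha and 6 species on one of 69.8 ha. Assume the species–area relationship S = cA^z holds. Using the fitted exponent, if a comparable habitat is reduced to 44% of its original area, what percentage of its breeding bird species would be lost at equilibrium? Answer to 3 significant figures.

z = ln(6/4) / ln(69.8/6.87) = 0.4055 / 2.3185 = 0.1749
S_new/S_old = (A_new/A_old)^z = 0.44^0.1749 = exp(0.1749 × -0.8210) = 0.8663
Fraction lost = 1 − 0.8663 = 0.1337

13.4%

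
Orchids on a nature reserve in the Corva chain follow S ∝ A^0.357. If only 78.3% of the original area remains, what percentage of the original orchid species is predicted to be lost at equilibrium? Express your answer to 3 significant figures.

S_new/S_old = (A_new/A_old)^z = 0.783^0.357
= exp(0.357 × ln 0.783) = exp(0.357 × -0.2446) = exp(-0.0873) ≈ 0.9164
Fraction lost = 1 − 0.9164 = 0.08363

8.36%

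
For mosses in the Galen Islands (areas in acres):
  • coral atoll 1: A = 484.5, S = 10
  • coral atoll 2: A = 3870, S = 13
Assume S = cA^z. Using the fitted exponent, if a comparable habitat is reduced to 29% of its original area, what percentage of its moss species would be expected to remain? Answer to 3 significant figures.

z = ln(13/10) / ln(3870/484.5) = 0.2624 / 2.0779 = 0.1263
S_new/S_old = (A_new/A_old)^z = 0.29^0.1263 = exp(0.1263 × -1.2379) = 0.8553

85.5%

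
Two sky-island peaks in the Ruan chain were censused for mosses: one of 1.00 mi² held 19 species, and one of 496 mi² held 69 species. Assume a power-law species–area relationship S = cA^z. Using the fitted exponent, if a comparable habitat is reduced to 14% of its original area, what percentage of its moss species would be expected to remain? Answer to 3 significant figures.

z = ln(69/19) / ln(496/1) = 1.2897 / 6.2066 = 0.2078
S_new/S_old = (A_new/A_old)^z = 0.14^0.2078 = exp(0.2078 × -1.9661) = 0.6646

66.5%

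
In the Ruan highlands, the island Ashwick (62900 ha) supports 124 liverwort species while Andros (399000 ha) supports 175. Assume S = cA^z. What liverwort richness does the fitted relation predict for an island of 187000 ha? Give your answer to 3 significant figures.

152

z = ln(175/124) / ln(399000/62900) = 0.3445 / 1.8474 = 0.1865
c = 124 / 62900^0.1865 = 124 / 7.85 = 15.8
S₃ = 15.8 × 187000^0.1865 = 15.8 × 9.618 ≈ 151.9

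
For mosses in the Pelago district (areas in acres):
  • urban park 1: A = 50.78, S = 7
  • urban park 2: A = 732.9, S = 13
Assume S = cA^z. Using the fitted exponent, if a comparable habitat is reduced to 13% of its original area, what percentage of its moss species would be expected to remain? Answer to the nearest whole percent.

z = ln(13/7) / ln(732.9/50.78) = 0.6190 / 2.6695 = 0.2319
S_new/S_old = (A_new/A_old)^z = 0.13^0.2319 = exp(0.2319 × -2.0402) = 0.6231

62%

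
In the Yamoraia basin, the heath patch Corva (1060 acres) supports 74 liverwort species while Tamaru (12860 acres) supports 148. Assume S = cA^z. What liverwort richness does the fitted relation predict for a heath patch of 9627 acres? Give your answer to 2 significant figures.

z = ln(148/74) / ln(12860/1060) = 0.6931 / 2.4959 = 0.2777
c = 74 / 1060^0.2777 = 74 / 6.921 = 10.69
S₃ = 10.69 × 9627^0.2777 = 10.69 × 12.77 ≈ 136.6

140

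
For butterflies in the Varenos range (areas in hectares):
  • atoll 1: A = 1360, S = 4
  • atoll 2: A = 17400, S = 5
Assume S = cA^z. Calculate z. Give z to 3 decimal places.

Taking logs: ln S = ln c + z ln A, so z = (ln S₂ − ln S₁)/(ln A₂ − ln A₁).
z = ln(5/4) / ln(17400/1360) = ln(1.25) / ln(12.79) = 0.2231 / 2.5490 = 0.0875

0.088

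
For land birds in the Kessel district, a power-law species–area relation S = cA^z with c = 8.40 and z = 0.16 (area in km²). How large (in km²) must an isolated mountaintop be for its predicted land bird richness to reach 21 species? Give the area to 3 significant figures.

21 = 8.4 × A^0.16  ⇒  A^0.16 = 21/8.4 = 2.5
ln A = ln(2.5) / 0.16 = 0.9163 / 0.16 = 5.7268
A = e^5.7268 ≈ 307 km²

307 km²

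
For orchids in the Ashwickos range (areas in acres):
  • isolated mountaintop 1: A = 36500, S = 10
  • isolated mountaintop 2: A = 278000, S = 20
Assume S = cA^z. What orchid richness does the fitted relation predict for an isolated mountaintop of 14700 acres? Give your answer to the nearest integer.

z = ln(20/10) / ln(278000/36500) = 0.6931 / 2.0303 = 0.3414
c = 10 / 36500^0.3414 = 10 / 36.1 = 0.277
S₃ = 0.277 × 14700^0.3414 = 0.277 × 26.47 ≈ 7.331

7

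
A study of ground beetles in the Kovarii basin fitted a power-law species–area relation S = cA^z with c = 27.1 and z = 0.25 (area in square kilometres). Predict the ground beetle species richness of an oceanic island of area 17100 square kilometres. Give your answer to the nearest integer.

310

S = 27.1 × 17100^0.25 = 27.1 × 11.44 ≈ 309.9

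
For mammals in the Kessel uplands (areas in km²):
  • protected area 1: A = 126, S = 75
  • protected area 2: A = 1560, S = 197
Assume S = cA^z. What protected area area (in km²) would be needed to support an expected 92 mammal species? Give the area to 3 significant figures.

215 km²

z = ln(197/75) / ln(1560/126) = 0.9657 / 2.5162 = 0.3838
c = 75 / 126^0.3838 = 75 / 6.399 = 11.72
A = (92/11.72)^(1/0.3838) ⇒ ln A = ln(7.85)/0.3838 = 5.3686
A = e^5.3686 ≈ 214.6 km²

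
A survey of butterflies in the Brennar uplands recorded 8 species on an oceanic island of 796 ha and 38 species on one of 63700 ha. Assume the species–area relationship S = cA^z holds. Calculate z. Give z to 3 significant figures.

0.356

Taking logs: ln S = ln c + z ln A, so z = (ln S₂ − ln S₁)/(ln A₂ − ln A₁).
z = ln(38/8) / ln(63700/796) = ln(4.75) / ln(80.03) = 1.5581 / 4.3823 = 0.3556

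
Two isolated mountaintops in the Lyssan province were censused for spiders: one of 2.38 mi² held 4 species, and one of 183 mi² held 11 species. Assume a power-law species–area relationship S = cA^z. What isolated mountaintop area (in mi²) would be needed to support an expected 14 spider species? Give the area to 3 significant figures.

z = ln(11/4) / ln(183/2.38) = 1.0116 / 4.3424 = 0.2330
c = 4 / 2.38^0.2330 = 4 / 1.224 = 3.268
A = (14/3.268)^(1/0.2330) ⇒ ln A = ln(4.283)/0.2330 = 6.2447
A = e^6.2447 ≈ 515.3 mi²

515 mi²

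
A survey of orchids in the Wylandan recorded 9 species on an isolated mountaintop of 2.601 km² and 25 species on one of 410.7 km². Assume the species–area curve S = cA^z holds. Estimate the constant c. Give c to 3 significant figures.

7.42

z = ln(S₂/S₁) / ln(A₂/A₁) = ln(25/9) / ln(410.7/2.601) = 1.0217 / 5.0620 = 0.2018
c = S₁ / A₁^z = 9 / 2.601^0.2018 = 9 / 1.213 = 7.421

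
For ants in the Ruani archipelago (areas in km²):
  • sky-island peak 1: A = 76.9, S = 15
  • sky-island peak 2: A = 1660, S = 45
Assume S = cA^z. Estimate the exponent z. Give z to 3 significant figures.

Taking logs: ln S = ln c + z ln A, so z = (ln S₂ − ln S₁)/(ln A₂ − ln A₁).
z = ln(45/15) / ln(1660/76.9) = ln(3) / ln(21.59) = 1.0986 / 3.0721 = 0.3576

0.358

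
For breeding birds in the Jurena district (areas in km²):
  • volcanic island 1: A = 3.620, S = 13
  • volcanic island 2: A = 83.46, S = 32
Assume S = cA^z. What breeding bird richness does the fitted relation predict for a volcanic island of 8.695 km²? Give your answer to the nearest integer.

17

z = ln(32/13) / ln(83.46/3.62) = 0.9008 / 3.1379 = 0.2871
c = 13 / 3.62^0.2871 = 13 / 1.447 = 8.986
S₃ = 8.986 × 8.695^0.2871 = 8.986 × 1.861 ≈ 16.72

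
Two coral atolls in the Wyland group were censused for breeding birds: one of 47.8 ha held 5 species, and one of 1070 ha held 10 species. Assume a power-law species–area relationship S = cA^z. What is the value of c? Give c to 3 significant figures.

z = ln(S₂/S₁) / ln(A₂/A₁) = ln(10/5) / ln(1070/47.8) = 0.6931 / 3.1084 = 0.2230
c = S₁ / A₁^z = 5 / 47.8^0.2230 = 5 / 2.369 = 2.111

2.11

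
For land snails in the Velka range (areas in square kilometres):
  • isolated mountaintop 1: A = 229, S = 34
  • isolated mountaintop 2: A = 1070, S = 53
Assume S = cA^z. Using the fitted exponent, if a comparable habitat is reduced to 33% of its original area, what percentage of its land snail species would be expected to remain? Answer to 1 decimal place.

z = ln(53/34) / ln(1070/229) = 0.4439 / 1.5417 = 0.2880
S_new/S_old = (A_new/A_old)^z = 0.33^0.2880 = exp(0.2880 × -1.1087) = 0.7267

72.7%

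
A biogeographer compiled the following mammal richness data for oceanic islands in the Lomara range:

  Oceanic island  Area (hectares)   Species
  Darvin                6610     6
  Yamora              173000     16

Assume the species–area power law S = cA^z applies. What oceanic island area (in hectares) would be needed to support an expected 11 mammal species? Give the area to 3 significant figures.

49700 hectares

z = ln(16/6) / ln(173000/6610) = 0.9808 / 3.2647 = 0.3004
c = 6 / 6610^0.3004 = 6 / 14.05 = 0.427
A = (11/0.427)^(1/0.3004) ⇒ ln A = ln(25.76)/0.3004 = 10.8139
A = e^10.8139 ≈ 49706 hectares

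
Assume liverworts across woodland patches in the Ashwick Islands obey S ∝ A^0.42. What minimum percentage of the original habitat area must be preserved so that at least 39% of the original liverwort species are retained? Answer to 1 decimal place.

Need (A_new/A_old)^0.42 = 0.39, so A_new/A_old = 0.39^(1/0.42) = 0.39^2.381
ln(A_new/A_old) = ln 0.39 / 0.42 = -0.9416 / 0.42 = -2.2419
A_new/A_old = e^-2.2419 ≈ 0.1063

10.6%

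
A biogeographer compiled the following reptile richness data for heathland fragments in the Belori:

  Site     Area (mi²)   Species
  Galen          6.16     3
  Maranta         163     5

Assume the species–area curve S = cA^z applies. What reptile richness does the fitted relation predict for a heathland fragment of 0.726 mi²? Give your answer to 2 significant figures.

2.1

z = ln(5/3) / ln(163/6.16) = 0.5108 / 3.2757 = 0.1559
c = 3 / 6.16^0.1559 = 3 / 1.328 = 2.259
S₃ = 2.259 × 0.726^0.1559 = 2.259 × 0.9513 ≈ 2.149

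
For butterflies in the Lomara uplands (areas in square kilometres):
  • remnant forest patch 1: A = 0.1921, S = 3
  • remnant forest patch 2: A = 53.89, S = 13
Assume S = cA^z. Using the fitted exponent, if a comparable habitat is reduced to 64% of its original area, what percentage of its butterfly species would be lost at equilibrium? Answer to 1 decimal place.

z = ln(13/3) / ln(53.89/0.1921) = 1.4663 / 5.6367 = 0.2601
S_new/S_old = (A_new/A_old)^z = 0.64^0.2601 = exp(0.2601 × -0.4463) = 0.8904
Fraction lost = 1 − 0.8904 = 0.1096

11.0%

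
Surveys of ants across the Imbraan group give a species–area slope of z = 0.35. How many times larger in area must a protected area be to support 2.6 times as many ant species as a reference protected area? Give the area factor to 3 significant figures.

15.3

(A₂/A₁)^0.35 = 2.6, so A₂/A₁ = 2.6^(1/0.35) = 2.6^2.857
ln(A₂/A₁) = ln 2.6 / 0.35 = 0.9555 / 0.35 = 2.7300
A₂/A₁ = e^2.7300 ≈ 15.33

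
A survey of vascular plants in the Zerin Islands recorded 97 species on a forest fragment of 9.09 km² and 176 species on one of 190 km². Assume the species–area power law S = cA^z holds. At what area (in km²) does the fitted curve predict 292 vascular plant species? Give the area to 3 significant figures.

2520 km²

z = ln(176/97) / ln(190/9.09) = 0.5958 / 3.0398 = 0.1960
c = 97 / 9.09^0.1960 = 97 / 1.541 = 62.94
A = (292/62.94)^(1/0.1960) ⇒ ln A = ln(4.64)/0.1960 = 7.8302
A = e^7.8302 ≈ 2515 km²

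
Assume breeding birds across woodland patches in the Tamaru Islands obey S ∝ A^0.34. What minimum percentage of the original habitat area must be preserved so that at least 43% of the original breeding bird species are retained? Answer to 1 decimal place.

Need (A_new/A_old)^0.34 = 0.43, so A_new/A_old = 0.43^(1/0.34) = 0.43^2.941
ln(A_new/A_old) = ln 0.43 / 0.34 = -0.8440 / 0.34 = -2.4823
A_new/A_old = e^-2.4823 ≈ 0.08355

8.4%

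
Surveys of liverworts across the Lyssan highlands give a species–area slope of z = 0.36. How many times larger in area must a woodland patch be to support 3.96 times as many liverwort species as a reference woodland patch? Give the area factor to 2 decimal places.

(A₂/A₁)^0.36 = 3.96, so A₂/A₁ = 3.96^(1/0.36) = 3.96^2.778
ln(A₂/A₁) = ln 3.96 / 0.36 = 1.3762 / 0.36 = 3.8229
A₂/A₁ = e^3.8229 ≈ 45.74

45.74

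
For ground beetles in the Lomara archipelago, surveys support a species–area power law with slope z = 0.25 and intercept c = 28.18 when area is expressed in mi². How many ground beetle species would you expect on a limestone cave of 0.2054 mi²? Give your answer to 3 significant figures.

19.0

S = 28.18 × 0.2054^0.25
ln S = ln 28.18 + 0.25 × ln 0.2054 = 3.3386 + 0.25 × -1.5828 = 2.9429
S = e^2.9429 ≈ 18.97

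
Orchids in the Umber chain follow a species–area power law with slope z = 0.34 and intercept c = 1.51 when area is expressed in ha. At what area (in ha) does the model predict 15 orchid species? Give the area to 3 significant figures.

15 = 1.51 × A^0.34  ⇒  A^0.34 = 15/1.51 = 9.934
ln A = ln(9.934) / 0.34 = 2.2959 / 0.34 = 6.7528
A = e^6.7528 ≈ 856.4 ha

856 ha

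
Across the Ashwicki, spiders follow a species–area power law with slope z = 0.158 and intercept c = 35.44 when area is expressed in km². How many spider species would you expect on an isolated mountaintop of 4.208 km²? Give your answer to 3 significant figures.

S = 35.44 × 4.208^0.158
ln S = ln 35.44 + 0.158 × ln 4.208 = 3.5678 + 0.158 × 1.4370 = 3.7949
S = e^3.7949 ≈ 44.47

44.5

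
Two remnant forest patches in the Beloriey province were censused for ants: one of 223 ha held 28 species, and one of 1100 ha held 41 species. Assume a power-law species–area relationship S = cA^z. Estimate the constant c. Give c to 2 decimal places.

7.69

z = ln(S₂/S₁) / ln(A₂/A₁) = ln(41/28) / ln(1100/223) = 0.3814 / 1.5959 = 0.2390
c = S₁ / A₁^z = 28 / 223^0.2390 = 28 / 3.641 = 7.691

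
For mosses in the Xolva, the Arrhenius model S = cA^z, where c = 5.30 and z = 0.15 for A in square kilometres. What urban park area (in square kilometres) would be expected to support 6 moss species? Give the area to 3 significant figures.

6 = 5.3 × A^0.15  ⇒  A^0.15 = 6/5.3 = 1.132
ln A = ln(1.132) / 0.15 = 0.1241 / 0.15 = 0.8270
A = e^0.8270 ≈ 2.286 square kilometres

2.29 square kilometres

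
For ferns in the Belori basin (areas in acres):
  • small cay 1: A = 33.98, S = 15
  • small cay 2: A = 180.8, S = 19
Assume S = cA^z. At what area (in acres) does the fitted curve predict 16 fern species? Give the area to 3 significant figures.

53.6 acres

z = ln(19/15) / ln(180.8/33.98) = 0.2364 / 1.6716 = 0.1414
c = 15 / 33.98^0.1414 = 15 / 1.646 = 9.111
A = (16/9.111)^(1/0.1414) ⇒ ln A = ln(1.756)/0.1414 = 3.9822
A = e^3.9822 ≈ 53.63 acres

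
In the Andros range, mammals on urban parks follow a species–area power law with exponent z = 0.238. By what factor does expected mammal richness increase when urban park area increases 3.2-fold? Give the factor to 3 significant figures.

S₂/S₁ = (A₂/A₁)^z = 3.2^0.238
ln(S₂/S₁) = 0.238 × ln 3.2 = 0.238 × 1.1632 = 0.2768
S₂/S₁ = e^0.2768 ≈ 1.319

1.32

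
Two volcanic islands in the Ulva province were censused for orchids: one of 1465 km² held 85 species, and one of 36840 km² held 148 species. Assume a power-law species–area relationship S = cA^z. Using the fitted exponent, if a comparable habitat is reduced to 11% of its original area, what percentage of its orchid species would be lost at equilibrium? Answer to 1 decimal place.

31.6%

z = ln(148/85) / ln(36840/1465) = 0.5546 / 3.2247 = 0.1720
S_new/S_old = (A_new/A_old)^z = 0.11^0.1720 = exp(0.1720 × -2.2073) = 0.6841
Fraction lost = 1 − 0.6841 = 0.3159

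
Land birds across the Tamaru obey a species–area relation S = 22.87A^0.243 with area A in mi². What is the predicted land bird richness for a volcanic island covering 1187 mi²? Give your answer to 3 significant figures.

S = 22.87 × 1187^0.243 = 22.87 × 5.586 ≈ 127.7

128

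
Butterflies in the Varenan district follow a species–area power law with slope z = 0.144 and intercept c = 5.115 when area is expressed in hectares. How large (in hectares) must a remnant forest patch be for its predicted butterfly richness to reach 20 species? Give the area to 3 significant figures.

13000 hectares

20 = 5.115 × A^0.144  ⇒  A^0.144 = 20/5.115 = 3.91
ln A = ln(3.91) / 0.144 = 1.3636 / 0.144 = 9.4691
A = e^9.4691 ≈ 12954 hectares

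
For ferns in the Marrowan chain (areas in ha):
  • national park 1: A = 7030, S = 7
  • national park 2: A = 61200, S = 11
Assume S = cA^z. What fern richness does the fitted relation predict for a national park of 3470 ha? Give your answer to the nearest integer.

6

z = ln(11/7) / ln(61200/7030) = 0.4520 / 2.1640 = 0.2089
c = 7 / 7030^0.2089 = 7 / 6.361 = 1.1
S₃ = 1.1 × 3470^0.2089 = 1.1 × 5.489 ≈ 6.04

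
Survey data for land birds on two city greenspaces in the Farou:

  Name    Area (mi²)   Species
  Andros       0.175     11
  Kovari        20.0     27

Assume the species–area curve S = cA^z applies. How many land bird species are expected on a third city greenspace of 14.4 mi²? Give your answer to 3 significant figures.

z = ln(27/11) / ln(20/0.175) = 0.8979 / 4.7387 = 0.1895
c = 11 / 0.175^0.1895 = 11 / 0.7187 = 15.3
S₃ = 15.3 × 14.4^0.1895 = 15.3 × 1.658 ≈ 25.37

25.4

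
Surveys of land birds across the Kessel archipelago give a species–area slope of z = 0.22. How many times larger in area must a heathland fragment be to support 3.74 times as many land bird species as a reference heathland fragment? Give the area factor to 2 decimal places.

(A₂/A₁)^0.22 = 3.74, so A₂/A₁ = 3.74^(1/0.22) = 3.74^4.545
ln(A₂/A₁) = ln 3.74 / 0.22 = 1.3191 / 0.22 = 5.9958
A₂/A₁ = e^5.9958 ≈ 401.8

401.76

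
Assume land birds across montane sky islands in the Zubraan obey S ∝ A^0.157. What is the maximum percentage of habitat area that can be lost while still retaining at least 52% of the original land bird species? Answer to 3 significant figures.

Need (A_new/A_old)^0.157 = 0.52, so A_new/A_old = 0.52^(1/0.157) = 0.52^6.369
ln(A_new/A_old) = ln 0.52 / 0.157 = -0.6539 / 0.157 = -4.1651
A_new/A_old = e^-4.1651 ≈ 0.01553
Fraction that can be lost = 1 − 0.01553 = 0.9845

98.4%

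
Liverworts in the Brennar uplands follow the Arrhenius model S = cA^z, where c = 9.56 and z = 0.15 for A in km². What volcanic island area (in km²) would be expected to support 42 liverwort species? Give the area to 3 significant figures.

19300 km²

42 = 9.56 × A^0.15  ⇒  A^0.15 = 42/9.56 = 4.393
ln A = ln(4.393) / 0.15 = 1.4801 / 0.15 = 9.8672
A = e^9.8672 ≈ 19288 km²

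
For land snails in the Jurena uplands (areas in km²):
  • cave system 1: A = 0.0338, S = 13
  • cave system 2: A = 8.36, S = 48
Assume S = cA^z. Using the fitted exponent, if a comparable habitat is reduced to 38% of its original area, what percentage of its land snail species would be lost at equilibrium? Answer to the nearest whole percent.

z = ln(48/13) / ln(8.36/0.0338) = 1.3063 / 5.5108 = 0.2370
S_new/S_old = (A_new/A_old)^z = 0.38^0.2370 = exp(0.2370 × -0.9676) = 0.795
Fraction lost = 1 − 0.795 = 0.205

20%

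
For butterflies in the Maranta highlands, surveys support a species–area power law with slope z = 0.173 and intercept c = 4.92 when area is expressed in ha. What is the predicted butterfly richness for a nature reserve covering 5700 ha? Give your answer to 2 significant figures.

S = 4.92 × 5700^0.173
ln S = ln 4.92 + 0.173 × ln 5700 = 1.5933 + 0.173 × 8.6482 = 3.0895
S = e^3.0895 ≈ 21.97

22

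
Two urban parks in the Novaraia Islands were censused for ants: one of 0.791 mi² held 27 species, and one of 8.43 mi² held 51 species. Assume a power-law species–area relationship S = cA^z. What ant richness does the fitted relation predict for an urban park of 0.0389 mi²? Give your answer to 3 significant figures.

12.0

z = ln(51/27) / ln(8.43/0.791) = 0.6360 / 2.3663 = 0.2688
c = 27 / 0.791^0.2688 = 27 / 0.9389 = 28.76
S₃ = 28.76 × 0.0389^0.2688 = 28.76 × 0.4178 ≈ 12.02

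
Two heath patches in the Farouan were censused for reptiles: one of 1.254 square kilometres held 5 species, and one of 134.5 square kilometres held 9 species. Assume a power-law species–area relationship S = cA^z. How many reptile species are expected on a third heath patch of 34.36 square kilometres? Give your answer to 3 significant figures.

z = ln(9/5) / ln(134.5/1.254) = 0.5878 / 4.6752 = 0.1257
c = 5 / 1.254^0.1257 = 5 / 1.029 = 4.86
S₃ = 4.86 × 34.36^0.1257 = 4.86 × 1.56 ≈ 7.581

7.58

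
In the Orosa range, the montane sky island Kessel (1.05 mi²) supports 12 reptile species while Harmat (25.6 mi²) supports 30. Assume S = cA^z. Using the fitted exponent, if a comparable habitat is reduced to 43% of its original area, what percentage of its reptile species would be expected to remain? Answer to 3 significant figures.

78.5%

z = ln(30/12) / ln(25.6/1.05) = 0.9163 / 3.1938 = 0.2869
S_new/S_old = (A_new/A_old)^z = 0.43^0.2869 = exp(0.2869 × -0.8440) = 0.785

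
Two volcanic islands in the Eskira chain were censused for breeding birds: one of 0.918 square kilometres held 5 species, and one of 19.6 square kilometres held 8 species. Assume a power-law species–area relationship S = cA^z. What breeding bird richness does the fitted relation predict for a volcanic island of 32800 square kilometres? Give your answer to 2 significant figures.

z = ln(8/5) / ln(19.6/0.918) = 0.4700 / 3.0611 = 0.1535
c = 5 / 0.918^0.1535 = 5 / 0.9869 = 5.066
S₃ = 5.066 × 32800^0.1535 = 5.066 × 4.936 ≈ 25.01

25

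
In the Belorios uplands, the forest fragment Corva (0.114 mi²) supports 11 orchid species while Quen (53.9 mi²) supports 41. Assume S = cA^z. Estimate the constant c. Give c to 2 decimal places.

17.49

z = ln(S₂/S₁) / ln(A₂/A₁) = ln(41/11) / ln(53.9/0.114) = 1.3157 / 6.1587 = 0.2136
c = S₁ / A₁^z = 11 / 0.114^0.2136 = 11 / 0.6288 = 17.49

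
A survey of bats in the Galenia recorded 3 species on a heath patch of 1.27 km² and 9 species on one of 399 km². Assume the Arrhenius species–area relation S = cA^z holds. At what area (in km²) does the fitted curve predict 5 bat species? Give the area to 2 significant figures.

18 km²

z = ln(9/3) / ln(399/1.27) = 1.0986 / 5.7499 = 0.1911
c = 3 / 1.27^0.1911 = 3 / 1.047 = 2.866
A = (5/2.866)^(1/0.1911) ⇒ ln A = ln(1.745)/0.1911 = 2.9126
A = e^2.9126 ≈ 18.4 km²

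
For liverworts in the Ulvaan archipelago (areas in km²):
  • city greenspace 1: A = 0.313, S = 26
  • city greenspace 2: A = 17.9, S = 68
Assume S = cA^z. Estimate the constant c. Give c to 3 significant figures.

z = ln(S₂/S₁) / ln(A₂/A₁) = ln(68/26) / ln(17.9/0.313) = 0.9614 / 4.0464 = 0.2376
c = S₁ / A₁^z = 26 / 0.313^0.2376 = 26 / 0.7588 = 34.26

34.3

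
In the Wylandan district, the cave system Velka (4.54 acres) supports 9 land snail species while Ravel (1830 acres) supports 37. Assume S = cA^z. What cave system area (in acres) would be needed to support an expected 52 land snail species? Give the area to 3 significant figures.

z = ln(37/9) / ln(1830/4.54) = 1.4137 / 5.9991 = 0.2356
c = 9 / 4.54^0.2356 = 9 / 1.428 = 6.301
A = (52/6.301)^(1/0.2356) ⇒ ln A = ln(8.253)/0.2356 = 8.9563
A = e^8.9563 ≈ 7756 acres

7760 acres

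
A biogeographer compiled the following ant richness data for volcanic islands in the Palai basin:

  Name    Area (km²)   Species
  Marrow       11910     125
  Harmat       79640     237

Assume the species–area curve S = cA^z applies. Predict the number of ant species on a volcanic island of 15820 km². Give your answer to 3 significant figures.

z = ln(237/125) / ln(79640/11910) = 0.6397 / 1.9001 = 0.3367
c = 125 / 11910^0.3367 = 125 / 23.57 = 5.304
S₃ = 5.304 × 15820^0.3367 = 5.304 × 25.93 ≈ 137.5

138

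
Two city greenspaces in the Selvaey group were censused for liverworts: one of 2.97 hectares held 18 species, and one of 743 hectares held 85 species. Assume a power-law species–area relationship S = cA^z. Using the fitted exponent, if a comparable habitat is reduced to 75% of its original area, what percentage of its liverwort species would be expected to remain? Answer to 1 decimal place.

z = ln(85/18) / ln(743/2.97) = 1.5523 / 5.5221 = 0.2811
S_new/S_old = (A_new/A_old)^z = 0.75^0.2811 = exp(0.2811 × -0.2877) = 0.9223

92.2%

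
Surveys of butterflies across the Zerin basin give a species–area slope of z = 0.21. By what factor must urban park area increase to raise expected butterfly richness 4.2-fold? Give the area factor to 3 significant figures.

929

(A₂/A₁)^0.21 = 4.2, so A₂/A₁ = 4.2^(1/0.21) = 4.2^4.762
ln(A₂/A₁) = ln 4.2 / 0.21 = 1.4351 / 0.21 = 6.8337
A₂/A₁ = e^6.8337 ≈ 928.7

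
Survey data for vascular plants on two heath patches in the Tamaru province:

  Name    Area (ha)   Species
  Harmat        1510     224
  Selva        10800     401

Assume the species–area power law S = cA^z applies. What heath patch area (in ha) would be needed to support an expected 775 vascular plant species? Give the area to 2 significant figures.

100000 ha

z = ln(401/224) / ln(10800/1510) = 0.5823 / 1.9674 = 0.2960
c = 224 / 1510^0.2960 = 224 / 8.728 = 25.67
A = (775/25.67)^(1/0.2960) ⇒ ln A = ln(30.2)/0.2960 = 11.5135
A = e^11.5135 ≈ 100057 ha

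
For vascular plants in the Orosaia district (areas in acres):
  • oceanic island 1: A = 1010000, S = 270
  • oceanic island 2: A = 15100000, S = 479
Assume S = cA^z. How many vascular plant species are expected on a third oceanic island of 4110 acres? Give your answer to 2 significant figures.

z = ln(479/270) / ln(15100000/1010000) = 0.5733 / 2.7047 = 0.2120
c = 270 / 1010000^0.2120 = 270 / 18.73 = 14.41
S₃ = 14.41 × 4110^0.2120 = 14.41 × 5.834 ≈ 84.08

84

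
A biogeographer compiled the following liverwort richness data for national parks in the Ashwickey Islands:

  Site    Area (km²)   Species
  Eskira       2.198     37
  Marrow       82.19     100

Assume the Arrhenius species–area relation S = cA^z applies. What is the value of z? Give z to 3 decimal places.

0.275

Taking logs: ln S = ln c + z ln A, so z = (ln S₂ − ln S₁)/(ln A₂ − ln A₁).
z = ln(100/37) / ln(82.19/2.198) = ln(2.703) / ln(37.39) = 0.9943 / 3.6215 = 0.2745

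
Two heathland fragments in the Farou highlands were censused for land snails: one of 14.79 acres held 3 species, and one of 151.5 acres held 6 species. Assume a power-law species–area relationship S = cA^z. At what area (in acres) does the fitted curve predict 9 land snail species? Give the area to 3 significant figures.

591 acres

z = ln(6/3) / ln(151.5/14.79) = 0.6931 / 2.3266 = 0.2979
c = 3 / 14.79^0.2979 = 3 / 2.231 = 1.345
A = (9/1.345)^(1/0.2979) ⇒ ln A = ln(6.694)/0.2979 = 6.3816
A = e^6.3816 ≈ 590.9 acres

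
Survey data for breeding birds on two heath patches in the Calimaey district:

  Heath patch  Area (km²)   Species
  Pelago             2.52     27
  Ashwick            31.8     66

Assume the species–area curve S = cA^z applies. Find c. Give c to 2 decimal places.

19.49

z = ln(S₂/S₁) / ln(A₂/A₁) = ln(66/27) / ln(31.8/2.52) = 0.8938 / 2.5352 = 0.3526
c = S₁ / A₁^z = 27 / 2.52^0.3526 = 27 / 1.385 = 19.49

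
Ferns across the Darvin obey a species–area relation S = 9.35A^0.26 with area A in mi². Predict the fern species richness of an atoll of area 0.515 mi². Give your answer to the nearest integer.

8 species

S = 9.35 × 0.515^0.26 = 9.35 × 0.8415 ≈ 7.868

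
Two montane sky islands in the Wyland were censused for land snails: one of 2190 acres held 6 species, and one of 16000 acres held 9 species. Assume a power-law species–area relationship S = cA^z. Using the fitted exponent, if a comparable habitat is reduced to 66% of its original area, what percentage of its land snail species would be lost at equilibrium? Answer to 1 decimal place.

z = ln(9/6) / ln(16000/2190) = 0.4055 / 1.9887 = 0.2039
S_new/S_old = (A_new/A_old)^z = 0.66^0.2039 = exp(0.2039 × -0.4155) = 0.9188
Fraction lost = 1 − 0.9188 = 0.08123

8.1%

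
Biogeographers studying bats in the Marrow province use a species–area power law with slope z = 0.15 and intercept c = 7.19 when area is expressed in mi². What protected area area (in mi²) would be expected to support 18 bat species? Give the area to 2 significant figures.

18 = 7.19 × A^0.15  ⇒  A^0.15 = 18/7.19 = 2.503
ln A = ln(2.503) / 0.15 = 0.9177 / 0.15 = 6.1179
A = e^6.1179 ≈ 453.9 mi²

450 mi²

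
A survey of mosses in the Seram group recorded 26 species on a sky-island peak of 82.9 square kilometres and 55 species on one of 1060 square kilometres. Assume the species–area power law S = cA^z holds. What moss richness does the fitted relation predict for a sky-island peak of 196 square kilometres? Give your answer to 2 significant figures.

z = ln(55/26) / ln(1060/82.9) = 0.7492 / 2.5484 = 0.2940
c = 26 / 82.9^0.2940 = 26 / 3.665 = 7.094
S₃ = 7.094 × 196^0.2940 = 7.094 × 4.72 ≈ 33.48

33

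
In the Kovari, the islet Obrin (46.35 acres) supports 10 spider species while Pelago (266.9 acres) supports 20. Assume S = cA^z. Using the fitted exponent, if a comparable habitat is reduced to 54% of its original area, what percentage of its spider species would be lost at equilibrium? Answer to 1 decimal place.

z = ln(20/10) / ln(266.9/46.35) = 0.6931 / 1.7507 = 0.3959
S_new/S_old = (A_new/A_old)^z = 0.54^0.3959 = exp(0.3959 × -0.6162) = 0.7835
Fraction lost = 1 − 0.7835 = 0.2165

21.6%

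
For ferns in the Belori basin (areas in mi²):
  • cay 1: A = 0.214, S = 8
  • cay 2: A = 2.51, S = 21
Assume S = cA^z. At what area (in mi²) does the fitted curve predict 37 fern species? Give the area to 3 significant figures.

10.6 mi²

z = ln(21/8) / ln(2.51/0.214) = 0.9651 / 2.4621 = 0.3920
c = 8 / 0.214^0.3920 = 8 / 0.5464 = 14.64
A = (37/14.64)^(1/0.3920) ⇒ ln A = ln(2.527)/0.3920 = 2.3652
A = e^2.3652 ≈ 10.65 mi²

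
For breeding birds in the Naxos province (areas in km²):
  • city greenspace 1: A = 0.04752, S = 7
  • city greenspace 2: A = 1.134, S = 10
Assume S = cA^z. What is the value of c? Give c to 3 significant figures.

9.86

z = ln(S₂/S₁) / ln(A₂/A₁) = ln(10/7) / ln(1.134/0.04752) = 0.3567 / 3.1724 = 0.1124
c = S₁ / A₁^z = 7 / 0.04752^0.1124 = 7 / 0.71 = 9.86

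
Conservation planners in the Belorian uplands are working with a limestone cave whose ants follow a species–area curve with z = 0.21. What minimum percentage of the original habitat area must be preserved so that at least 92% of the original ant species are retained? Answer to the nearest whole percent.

67%

Need (A_new/A_old)^0.21 = 0.92, so A_new/A_old = 0.92^(1/0.21) = 0.92^4.762
ln(A_new/A_old) = ln 0.92 / 0.21 = -0.0834 / 0.21 = -0.3971
A_new/A_old = e^-0.3971 ≈ 0.6723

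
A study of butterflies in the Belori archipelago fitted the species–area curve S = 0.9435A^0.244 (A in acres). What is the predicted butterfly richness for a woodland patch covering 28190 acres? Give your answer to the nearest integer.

S = 0.9435 × 28190^0.244
ln S = ln 0.9435 + 0.244 × ln 28190 = -0.0582 + 0.244 × 10.2467 = 2.4420
S = e^2.4420 ≈ 11.5

11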